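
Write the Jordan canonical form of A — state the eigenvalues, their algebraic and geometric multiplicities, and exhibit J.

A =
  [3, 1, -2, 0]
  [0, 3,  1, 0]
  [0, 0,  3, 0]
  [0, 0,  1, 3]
J_3(3) ⊕ J_1(3)

The characteristic polynomial is
  det(x·I − A) = x^4 - 12*x^3 + 54*x^2 - 108*x + 81 = (x - 3)^4

Eigenvalues and multiplicities (the geometric multiplicity of λ is n − rank(A − λI), which equals the number of Jordan blocks for λ):
  λ = 3: algebraic multiplicity = 4, geometric multiplicity = 2

Determining the block sizes for each eigenvalue:
  λ = 3: with am = 4 and gm = 2, the partition is not yet determined (e.g. several partitions of 4 into 2 parts exist). Let N = A − (3)·I. Computing rank(N^1) = 2, rank(N^2) = 1, rank(N^3) = 0; the number of blocks of size ≥ j is rank(N^{j−1}) − rank(N^j), giving [2, 1, 1]. So we have 1 block(s) of size 3, 1 block(s) of size 1 → block sizes [3, 1]

Assembling the blocks gives a Jordan form
J =
  [3, 1, 0, 0]
  [0, 3, 1, 0]
  [0, 0, 3, 0]
  [0, 0, 0, 3]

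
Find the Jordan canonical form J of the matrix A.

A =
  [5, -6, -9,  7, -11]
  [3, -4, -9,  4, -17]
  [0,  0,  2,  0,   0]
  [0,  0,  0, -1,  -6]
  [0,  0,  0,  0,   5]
J_2(-1) ⊕ J_1(2) ⊕ J_1(2) ⊕ J_1(5)

The characteristic polynomial is
  det(x·I − A) = x^5 - 7*x^4 + 7*x^3 + 19*x^2 - 16*x - 20 = (x - 5)*(x - 2)^2*(x + 1)^2

Eigenvalues and multiplicities (the geometric multiplicity of λ is n − rank(A − λI), which equals the number of Jordan blocks for λ):
  λ = -1: algebraic multiplicity = 2, geometric multiplicity = 1
  λ = 2: algebraic multiplicity = 2, geometric multiplicity = 2
  λ = 5: algebraic multiplicity = 1, geometric multiplicity = 1

Determining the block sizes for each eigenvalue:
  λ = -1: one block (gm = 1), so the single block has size am = 2 → block sizes [2]
  λ = 2: gm = am = 2, so every block has size 1 → block sizes [1, 1]
  λ = 5: one block (gm = 1), so the single block has size am = 1 → block sizes [1]

Assembling the blocks gives a Jordan form
J =
  [-1,  1, 0, 0, 0]
  [ 0, -1, 0, 0, 0]
  [ 0,  0, 2, 0, 0]
  [ 0,  0, 0, 2, 0]
  [ 0,  0, 0, 0, 5]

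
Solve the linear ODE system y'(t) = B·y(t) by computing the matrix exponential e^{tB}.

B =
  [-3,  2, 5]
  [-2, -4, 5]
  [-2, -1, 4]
e^{tB} =
  [-5*t^2*exp(-t) - 2*t*exp(-t) + exp(-t), -15*t^2*exp(-t)/2 + 2*t*exp(-t), 25*t^2*exp(-t)/2 + 5*t*exp(-t)]
  [-2*t*exp(-t), -3*t*exp(-t) + exp(-t), 5*t*exp(-t)]
  [-2*t^2*exp(-t) - 2*t*exp(-t), -3*t^2*exp(-t) - t*exp(-t), 5*t^2*exp(-t) + 5*t*exp(-t) + exp(-t)]

Strategy: write B = P · J · P⁻¹ where J is a Jordan canonical form, so e^{tB} = P · e^{tJ} · P⁻¹, and e^{tJ} can be computed block-by-block.

B has Jordan form
J =
  [-1,  1,  0]
  [ 0, -1,  1]
  [ 0,  0, -1]
(up to reordering of blocks).

Per-block formulas:
  For a 3×3 Jordan block J_3(-1): exp(t · J_3(-1)) = e^(-1t)·(I + t·N + (t^2/2)·N^2), where N is the 3×3 nilpotent shift.

After assembling e^{tJ} and conjugating by P, we get:

e^{tB} =
  [-5*t^2*exp(-t) - 2*t*exp(-t) + exp(-t), -15*t^2*exp(-t)/2 + 2*t*exp(-t), 25*t^2*exp(-t)/2 + 5*t*exp(-t)]
  [-2*t*exp(-t), -3*t*exp(-t) + exp(-t), 5*t*exp(-t)]
  [-2*t^2*exp(-t) - 2*t*exp(-t), -3*t^2*exp(-t) - t*exp(-t), 5*t^2*exp(-t) + 5*t*exp(-t) + exp(-t)]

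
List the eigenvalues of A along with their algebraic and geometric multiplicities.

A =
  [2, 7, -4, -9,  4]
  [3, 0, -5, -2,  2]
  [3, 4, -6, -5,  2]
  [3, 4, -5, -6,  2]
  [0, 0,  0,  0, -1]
λ = -4: alg = 2, geom = 1; λ = -1: alg = 3, geom = 2

Step 1 — factor the characteristic polynomial to read off the algebraic multiplicities:
  χ_A(x) = (x + 1)^3*(x + 4)^2

Step 2 — compute geometric multiplicities via the rank-nullity identity g(λ) = n − rank(A − λI):
  rank(A − (-4)·I) = 4, so dim ker(A − (-4)·I) = n − 4 = 1
  rank(A − (-1)·I) = 3, so dim ker(A − (-1)·I) = n − 3 = 2

Summary:
  λ = -4: algebraic multiplicity = 2, geometric multiplicity = 1
  λ = -1: algebraic multiplicity = 3, geometric multiplicity = 2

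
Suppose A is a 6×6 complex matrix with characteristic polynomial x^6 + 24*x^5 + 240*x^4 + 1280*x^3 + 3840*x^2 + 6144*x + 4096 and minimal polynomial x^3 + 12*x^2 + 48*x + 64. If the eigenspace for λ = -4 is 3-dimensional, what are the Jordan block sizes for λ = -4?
Block sizes for λ = -4: [3, 2, 1]

Step 1 — from the characteristic polynomial, algebraic multiplicity of λ = -4 is 6. From dim ker(A − (-4)·I) = 3, there are exactly 3 Jordan blocks for λ = -4.
Step 2 — from the minimal polynomial, the factor (x + 4)^3 tells us the largest block for λ = -4 has size 3.
Step 3 — with total size 6, 3 blocks, and largest block 3, the block sizes (in nonincreasing order) are [3, 2, 1].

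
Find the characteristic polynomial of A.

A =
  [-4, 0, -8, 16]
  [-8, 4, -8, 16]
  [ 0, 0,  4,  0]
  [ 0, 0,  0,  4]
x^4 - 8*x^3 + 128*x - 256

Expanding det(x·I − A) (e.g. by cofactor expansion or by noting that A is similar to its Jordan form J, which has the same characteristic polynomial as A) gives
  χ_A(x) = x^4 - 8*x^3 + 128*x - 256
which factors as (x - 4)^3*(x + 4). The eigenvalues (with algebraic multiplicities) are λ = -4 with multiplicity 1, λ = 4 with multiplicity 3.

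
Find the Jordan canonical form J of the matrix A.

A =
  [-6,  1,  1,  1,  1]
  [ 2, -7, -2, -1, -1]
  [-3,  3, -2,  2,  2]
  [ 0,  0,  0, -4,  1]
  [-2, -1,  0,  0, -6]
J_3(-5) ⊕ J_2(-5)

The characteristic polynomial is
  det(x·I − A) = x^5 + 25*x^4 + 250*x^3 + 1250*x^2 + 3125*x + 3125 = (x + 5)^5

Eigenvalues and multiplicities (the geometric multiplicity of λ is n − rank(A − λI), which equals the number of Jordan blocks for λ):
  λ = -5: algebraic multiplicity = 5, geometric multiplicity = 2

Determining the block sizes for each eigenvalue:
  λ = -5: with am = 5 and gm = 2, the partition is not yet determined (e.g. several partitions of 5 into 2 parts exist). Let N = A − (-5)·I. Computing rank(N^1) = 3, rank(N^2) = 1, rank(N^3) = 0; the number of blocks of size ≥ j is rank(N^{j−1}) − rank(N^j), giving [2, 2, 1]. So we have 1 block(s) of size 3, 1 block(s) of size 2 → block sizes [3, 2]

Assembling the blocks gives a Jordan form
J =
  [-5,  1,  0,  0,  0]
  [ 0, -5,  1,  0,  0]
  [ 0,  0, -5,  0,  0]
  [ 0,  0,  0, -5,  1]
  [ 0,  0,  0,  0, -5]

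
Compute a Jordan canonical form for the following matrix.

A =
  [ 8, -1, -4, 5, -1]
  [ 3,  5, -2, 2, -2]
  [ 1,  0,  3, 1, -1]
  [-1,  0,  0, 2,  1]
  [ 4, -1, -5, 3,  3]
J_3(3) ⊕ J_2(6)

The characteristic polynomial is
  det(x·I − A) = x^5 - 21*x^4 + 171*x^3 - 675*x^2 + 1296*x - 972 = (x - 6)^2*(x - 3)^3

Eigenvalues and multiplicities (the geometric multiplicity of λ is n − rank(A − λI), which equals the number of Jordan blocks for λ):
  λ = 3: algebraic multiplicity = 3, geometric multiplicity = 1
  λ = 6: algebraic multiplicity = 2, geometric multiplicity = 1

Determining the block sizes for each eigenvalue:
  λ = 3: one block (gm = 1), so the single block has size am = 3 → block sizes [3]
  λ = 6: one block (gm = 1), so the single block has size am = 2 → block sizes [2]

Assembling the blocks gives a Jordan form
J =
  [3, 1, 0, 0, 0]
  [0, 3, 1, 0, 0]
  [0, 0, 3, 0, 0]
  [0, 0, 0, 6, 1]
  [0, 0, 0, 0, 6]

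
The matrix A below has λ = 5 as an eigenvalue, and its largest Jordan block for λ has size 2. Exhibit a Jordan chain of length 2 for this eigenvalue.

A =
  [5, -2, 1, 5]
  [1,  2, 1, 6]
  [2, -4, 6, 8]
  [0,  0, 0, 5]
A Jordan chain for λ = 5 of length 2:
v_1 = (1, 1, 2, 0)ᵀ
v_2 = (1, 2, 0, 1)ᵀ

Let N = A − (5)·I. We want v_2 with N^2 v_2 = 0 but N^1 v_2 ≠ 0; then v_{j-1} := N · v_j for j = 2, …, 2.

Pick v_2 = (1, 2, 0, 1)ᵀ.
Then v_1 = N · v_2 = (1, 1, 2, 0)ᵀ.

Sanity check: (A − (5)·I) v_1 = (0, 0, 0, 0)ᵀ = 0. ✓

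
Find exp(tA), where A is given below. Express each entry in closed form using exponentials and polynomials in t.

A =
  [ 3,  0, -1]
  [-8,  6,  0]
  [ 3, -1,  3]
e^{tA} =
  [-t^2*exp(4*t) - t*exp(4*t) + exp(4*t), t^2*exp(4*t)/2, t^2*exp(4*t) - t*exp(4*t)]
  [-4*t^2*exp(4*t) - 8*t*exp(4*t), 2*t^2*exp(4*t) + 2*t*exp(4*t) + exp(4*t), 4*t^2*exp(4*t)]
  [t^2*exp(4*t) + 3*t*exp(4*t), -t^2*exp(4*t)/2 - t*exp(4*t), -t^2*exp(4*t) - t*exp(4*t) + exp(4*t)]

Strategy: write A = P · J · P⁻¹ where J is a Jordan canonical form, so e^{tA} = P · e^{tJ} · P⁻¹, and e^{tJ} can be computed block-by-block.

A has Jordan form
J =
  [4, 1, 0]
  [0, 4, 1]
  [0, 0, 4]
(up to reordering of blocks).

Per-block formulas:
  For a 3×3 Jordan block J_3(4): exp(t · J_3(4)) = e^(4t)·(I + t·N + (t^2/2)·N^2), where N is the 3×3 nilpotent shift.

After assembling e^{tJ} and conjugating by P, we get:

e^{tA} =
  [-t^2*exp(4*t) - t*exp(4*t) + exp(4*t), t^2*exp(4*t)/2, t^2*exp(4*t) - t*exp(4*t)]
  [-4*t^2*exp(4*t) - 8*t*exp(4*t), 2*t^2*exp(4*t) + 2*t*exp(4*t) + exp(4*t), 4*t^2*exp(4*t)]
  [t^2*exp(4*t) + 3*t*exp(4*t), -t^2*exp(4*t)/2 - t*exp(4*t), -t^2*exp(4*t) - t*exp(4*t) + exp(4*t)]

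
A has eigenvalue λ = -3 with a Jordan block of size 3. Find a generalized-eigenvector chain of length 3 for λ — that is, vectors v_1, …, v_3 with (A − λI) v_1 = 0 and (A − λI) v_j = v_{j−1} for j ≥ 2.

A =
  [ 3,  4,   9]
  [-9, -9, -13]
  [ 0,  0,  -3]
A Jordan chain for λ = -3 of length 3:
v_1 = (2, -3, 0)ᵀ
v_2 = (9, -13, 0)ᵀ
v_3 = (0, 0, 1)ᵀ

Let N = A − (-3)·I. We want v_3 with N^3 v_3 = 0 but N^2 v_3 ≠ 0; then v_{j-1} := N · v_j for j = 3, …, 2.

Pick v_3 = (0, 0, 1)ᵀ.
Then v_2 = N · v_3 = (9, -13, 0)ᵀ.
Then v_1 = N · v_2 = (2, -3, 0)ᵀ.

Sanity check: (A − (-3)·I) v_1 = (0, 0, 0)ᵀ = 0. ✓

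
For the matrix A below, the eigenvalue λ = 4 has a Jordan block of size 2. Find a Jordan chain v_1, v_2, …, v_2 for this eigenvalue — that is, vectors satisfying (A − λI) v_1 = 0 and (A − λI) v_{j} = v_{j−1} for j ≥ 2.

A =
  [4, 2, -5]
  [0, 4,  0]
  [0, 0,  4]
A Jordan chain for λ = 4 of length 2:
v_1 = (2, 0, 0)ᵀ
v_2 = (0, 1, 0)ᵀ

Let N = A − (4)·I. We want v_2 with N^2 v_2 = 0 but N^1 v_2 ≠ 0; then v_{j-1} := N · v_j for j = 2, …, 2.

Pick v_2 = (0, 1, 0)ᵀ.
Then v_1 = N · v_2 = (2, 0, 0)ᵀ.

Sanity check: (A − (4)·I) v_1 = (0, 0, 0)ᵀ = 0. ✓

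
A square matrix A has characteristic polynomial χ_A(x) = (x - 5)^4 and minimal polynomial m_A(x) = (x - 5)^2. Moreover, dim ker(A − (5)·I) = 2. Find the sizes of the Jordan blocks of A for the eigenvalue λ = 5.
Block sizes for λ = 5: [2, 2]

Step 1 — from the characteristic polynomial, algebraic multiplicity of λ = 5 is 4. From dim ker(A − (5)·I) = 2, there are exactly 2 Jordan blocks for λ = 5.
Step 2 — from the minimal polynomial, the factor (x − 5)^2 tells us the largest block for λ = 5 has size 2.
Step 3 — with total size 4, 2 blocks, and largest block 2, the block sizes (in nonincreasing order) are [2, 2].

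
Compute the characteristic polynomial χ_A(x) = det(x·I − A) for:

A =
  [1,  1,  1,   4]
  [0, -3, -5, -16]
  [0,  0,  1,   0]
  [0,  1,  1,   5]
x^4 - 4*x^3 + 6*x^2 - 4*x + 1

Expanding det(x·I − A) (e.g. by cofactor expansion or by noting that A is similar to its Jordan form J, which has the same characteristic polynomial as A) gives
  χ_A(x) = x^4 - 4*x^3 + 6*x^2 - 4*x + 1
which factors as (x - 1)^4. The eigenvalues (with algebraic multiplicities) are λ = 1 with multiplicity 4.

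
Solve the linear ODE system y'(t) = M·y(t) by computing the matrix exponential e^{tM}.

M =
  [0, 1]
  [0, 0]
e^{tM} =
  [1, t]
  [0, 1]

Strategy: write M = P · J · P⁻¹ where J is a Jordan canonical form, so e^{tM} = P · e^{tJ} · P⁻¹, and e^{tJ} can be computed block-by-block.

M has Jordan form
J =
  [0, 1]
  [0, 0]
(up to reordering of blocks).

Per-block formulas:
  For a 2×2 Jordan block J_2(0): exp(t · J_2(0)) = e^(0t)·(I + t·N), where N is the 2×2 nilpotent shift.

After assembling e^{tJ} and conjugating by P, we get:

e^{tM} =
  [1, t]
  [0, 1]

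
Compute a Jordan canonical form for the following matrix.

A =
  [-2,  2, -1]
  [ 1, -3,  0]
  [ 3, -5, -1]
J_3(-2)

The characteristic polynomial is
  det(x·I − A) = x^3 + 6*x^2 + 12*x + 8 = (x + 2)^3

Eigenvalues and multiplicities (the geometric multiplicity of λ is n − rank(A − λI), which equals the number of Jordan blocks for λ):
  λ = -2: algebraic multiplicity = 3, geometric multiplicity = 1

Determining the block sizes for each eigenvalue:
  λ = -2: one block (gm = 1), so the single block has size am = 3 → block sizes [3]

Assembling the blocks gives a Jordan form
J =
  [-2,  1,  0]
  [ 0, -2,  1]
  [ 0,  0, -2]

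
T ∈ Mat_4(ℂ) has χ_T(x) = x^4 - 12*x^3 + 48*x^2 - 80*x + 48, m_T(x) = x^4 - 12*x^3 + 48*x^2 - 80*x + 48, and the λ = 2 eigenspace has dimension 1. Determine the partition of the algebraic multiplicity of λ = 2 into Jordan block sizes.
Block sizes for λ = 2: [3]

Step 1 — from the characteristic polynomial, algebraic multiplicity of λ = 2 is 3. From dim ker(T − (2)·I) = 1, there are exactly 1 Jordan blocks for λ = 2.
Step 2 — from the minimal polynomial, the factor (x − 2)^3 tells us the largest block for λ = 2 has size 3.
Step 3 — with total size 3, 1 blocks, and largest block 3, the block sizes (in nonincreasing order) are [3].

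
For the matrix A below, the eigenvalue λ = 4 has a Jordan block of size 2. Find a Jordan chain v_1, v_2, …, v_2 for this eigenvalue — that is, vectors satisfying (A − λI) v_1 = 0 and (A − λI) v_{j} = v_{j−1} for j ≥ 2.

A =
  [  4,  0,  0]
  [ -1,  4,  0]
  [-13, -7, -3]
A Jordan chain for λ = 4 of length 2:
v_1 = (0, -1, 1)ᵀ
v_2 = (1, -2, 0)ᵀ

Let N = A − (4)·I. We want v_2 with N^2 v_2 = 0 but N^1 v_2 ≠ 0; then v_{j-1} := N · v_j for j = 2, …, 2.

Pick v_2 = (1, -2, 0)ᵀ.
Then v_1 = N · v_2 = (0, -1, 1)ᵀ.

Sanity check: (A − (4)·I) v_1 = (0, 0, 0)ᵀ = 0. ✓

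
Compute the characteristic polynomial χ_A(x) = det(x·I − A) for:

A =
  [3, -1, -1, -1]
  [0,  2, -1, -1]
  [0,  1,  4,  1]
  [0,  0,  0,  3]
x^4 - 12*x^3 + 54*x^2 - 108*x + 81

Expanding det(x·I − A) (e.g. by cofactor expansion or by noting that A is similar to its Jordan form J, which has the same characteristic polynomial as A) gives
  χ_A(x) = x^4 - 12*x^3 + 54*x^2 - 108*x + 81
which factors as (x - 3)^4. The eigenvalues (with algebraic multiplicities) are λ = 3 with multiplicity 4.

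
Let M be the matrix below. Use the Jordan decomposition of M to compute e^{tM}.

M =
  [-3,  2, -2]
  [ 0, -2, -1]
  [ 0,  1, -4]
e^{tM} =
  [exp(-3*t), 2*t*exp(-3*t), -2*t*exp(-3*t)]
  [0, t*exp(-3*t) + exp(-3*t), -t*exp(-3*t)]
  [0, t*exp(-3*t), -t*exp(-3*t) + exp(-3*t)]

Strategy: write M = P · J · P⁻¹ where J is a Jordan canonical form, so e^{tM} = P · e^{tJ} · P⁻¹, and e^{tJ} can be computed block-by-block.

M has Jordan form
J =
  [-3,  1,  0]
  [ 0, -3,  0]
  [ 0,  0, -3]
(up to reordering of blocks).

Per-block formulas:
  For a 2×2 Jordan block J_2(-3): exp(t · J_2(-3)) = e^(-3t)·(I + t·N), where N is the 2×2 nilpotent shift.
  For a 1×1 block at λ = -3: exp(t · [-3]) = [e^(-3t)].

After assembling e^{tJ} and conjugating by P, we get:

e^{tM} =
  [exp(-3*t), 2*t*exp(-3*t), -2*t*exp(-3*t)]
  [0, t*exp(-3*t) + exp(-3*t), -t*exp(-3*t)]
  [0, t*exp(-3*t), -t*exp(-3*t) + exp(-3*t)]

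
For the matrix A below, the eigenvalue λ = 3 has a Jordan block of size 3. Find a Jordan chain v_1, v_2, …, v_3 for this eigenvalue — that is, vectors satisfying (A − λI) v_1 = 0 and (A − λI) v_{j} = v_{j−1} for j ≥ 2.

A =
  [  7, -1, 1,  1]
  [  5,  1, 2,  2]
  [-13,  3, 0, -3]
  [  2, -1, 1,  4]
A Jordan chain for λ = 3 of length 3:
v_1 = (0, -12, -4, -8)ᵀ
v_2 = (4, 5, -13, 2)ᵀ
v_3 = (1, 0, 0, 0)ᵀ

Let N = A − (3)·I. We want v_3 with N^3 v_3 = 0 but N^2 v_3 ≠ 0; then v_{j-1} := N · v_j for j = 3, …, 2.

Pick v_3 = (1, 0, 0, 0)ᵀ.
Then v_2 = N · v_3 = (4, 5, -13, 2)ᵀ.
Then v_1 = N · v_2 = (0, -12, -4, -8)ᵀ.

Sanity check: (A − (3)·I) v_1 = (0, 0, 0, 0)ᵀ = 0. ✓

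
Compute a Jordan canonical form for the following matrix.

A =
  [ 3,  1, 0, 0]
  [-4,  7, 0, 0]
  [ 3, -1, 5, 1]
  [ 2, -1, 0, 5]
J_2(5) ⊕ J_2(5)

The characteristic polynomial is
  det(x·I − A) = x^4 - 20*x^3 + 150*x^2 - 500*x + 625 = (x - 5)^4

Eigenvalues and multiplicities (the geometric multiplicity of λ is n − rank(A − λI), which equals the number of Jordan blocks for λ):
  λ = 5: algebraic multiplicity = 4, geometric multiplicity = 2

Determining the block sizes for each eigenvalue:
  λ = 5: with am = 4 and gm = 2, the partition is not yet determined (e.g. several partitions of 4 into 2 parts exist). Let N = A − (5)·I. Computing rank(N^1) = 2, rank(N^2) = 0; the number of blocks of size ≥ j is rank(N^{j−1}) − rank(N^j), giving [2, 2]. So we have 2 block(s) of size 2 → block sizes [2, 2]

Assembling the blocks gives a Jordan form
J =
  [5, 1, 0, 0]
  [0, 5, 0, 0]
  [0, 0, 5, 1]
  [0, 0, 0, 5]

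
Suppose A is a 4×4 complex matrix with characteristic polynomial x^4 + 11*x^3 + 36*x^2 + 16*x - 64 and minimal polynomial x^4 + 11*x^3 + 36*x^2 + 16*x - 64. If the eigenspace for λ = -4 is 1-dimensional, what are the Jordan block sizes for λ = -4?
Block sizes for λ = -4: [3]

Step 1 — from the characteristic polynomial, algebraic multiplicity of λ = -4 is 3. From dim ker(A − (-4)·I) = 1, there are exactly 1 Jordan blocks for λ = -4.
Step 2 — from the minimal polynomial, the factor (x + 4)^3 tells us the largest block for λ = -4 has size 3.
Step 3 — with total size 3, 1 blocks, and largest block 3, the block sizes (in nonincreasing order) are [3].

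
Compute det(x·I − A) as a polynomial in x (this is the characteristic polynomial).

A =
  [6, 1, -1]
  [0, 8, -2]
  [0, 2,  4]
x^3 - 18*x^2 + 108*x - 216

Expanding det(x·I − A) (e.g. by cofactor expansion or by noting that A is similar to its Jordan form J, which has the same characteristic polynomial as A) gives
  χ_A(x) = x^3 - 18*x^2 + 108*x - 216
which factors as (x - 6)^3. The eigenvalues (with algebraic multiplicities) are λ = 6 with multiplicity 3.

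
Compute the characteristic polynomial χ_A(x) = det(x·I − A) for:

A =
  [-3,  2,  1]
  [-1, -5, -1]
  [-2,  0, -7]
x^3 + 15*x^2 + 75*x + 125

Expanding det(x·I − A) (e.g. by cofactor expansion or by noting that A is similar to its Jordan form J, which has the same characteristic polynomial as A) gives
  χ_A(x) = x^3 + 15*x^2 + 75*x + 125
which factors as (x + 5)^3. The eigenvalues (with algebraic multiplicities) are λ = -5 with multiplicity 3.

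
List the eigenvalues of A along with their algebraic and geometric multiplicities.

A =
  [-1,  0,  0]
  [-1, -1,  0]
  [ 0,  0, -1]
λ = -1: alg = 3, geom = 2

Step 1 — factor the characteristic polynomial to read off the algebraic multiplicities:
  χ_A(x) = (x + 1)^3

Step 2 — compute geometric multiplicities via the rank-nullity identity g(λ) = n − rank(A − λI):
  rank(A − (-1)·I) = 1, so dim ker(A − (-1)·I) = n − 1 = 2

Summary:
  λ = -1: algebraic multiplicity = 3, geometric multiplicity = 2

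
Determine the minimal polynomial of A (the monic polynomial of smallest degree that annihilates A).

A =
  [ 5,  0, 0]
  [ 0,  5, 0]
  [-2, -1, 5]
x^2 - 10*x + 25

The characteristic polynomial is χ_A(x) = (x - 5)^3, so the eigenvalues are known. The minimal polynomial is
  m_A(x) = Π_λ (x − λ)^{k_λ}
where k_λ is the size of the *largest* Jordan block for λ (equivalently, the smallest k with (A − λI)^k v = 0 for every generalised eigenvector v of λ).

  λ = 5: largest Jordan block has size 2, contributing (x − 5)^2

So m_A(x) = (x - 5)^2 = x^2 - 10*x + 25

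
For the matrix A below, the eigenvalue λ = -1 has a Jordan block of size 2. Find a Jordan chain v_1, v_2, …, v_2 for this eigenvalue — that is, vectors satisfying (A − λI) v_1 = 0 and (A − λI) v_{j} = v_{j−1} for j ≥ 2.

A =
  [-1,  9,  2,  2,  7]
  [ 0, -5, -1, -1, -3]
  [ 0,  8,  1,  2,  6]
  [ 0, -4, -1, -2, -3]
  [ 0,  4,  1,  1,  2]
A Jordan chain for λ = -1 of length 2:
v_1 = (9, -4, 8, -4, 4)ᵀ
v_2 = (0, 1, 0, 0, 0)ᵀ

Let N = A − (-1)·I. We want v_2 with N^2 v_2 = 0 but N^1 v_2 ≠ 0; then v_{j-1} := N · v_j for j = 2, …, 2.

Pick v_2 = (0, 1, 0, 0, 0)ᵀ.
Then v_1 = N · v_2 = (9, -4, 8, -4, 4)ᵀ.

Sanity check: (A − (-1)·I) v_1 = (0, 0, 0, 0, 0)ᵀ = 0. ✓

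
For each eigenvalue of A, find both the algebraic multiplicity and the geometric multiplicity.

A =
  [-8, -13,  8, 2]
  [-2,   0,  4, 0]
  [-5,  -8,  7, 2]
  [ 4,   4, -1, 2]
λ = -5: alg = 1, geom = 1; λ = 2: alg = 3, geom = 1

Step 1 — factor the characteristic polynomial to read off the algebraic multiplicities:
  χ_A(x) = (x - 2)^3*(x + 5)

Step 2 — compute geometric multiplicities via the rank-nullity identity g(λ) = n − rank(A − λI):
  rank(A − (-5)·I) = 3, so dim ker(A − (-5)·I) = n − 3 = 1
  rank(A − (2)·I) = 3, so dim ker(A − (2)·I) = n − 3 = 1

Summary:
  λ = -5: algebraic multiplicity = 1, geometric multiplicity = 1
  λ = 2: algebraic multiplicity = 3, geometric multiplicity = 1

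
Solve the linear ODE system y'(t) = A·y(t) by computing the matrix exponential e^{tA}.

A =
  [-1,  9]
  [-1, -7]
e^{tA} =
  [3*t*exp(-4*t) + exp(-4*t), 9*t*exp(-4*t)]
  [-t*exp(-4*t), -3*t*exp(-4*t) + exp(-4*t)]

Strategy: write A = P · J · P⁻¹ where J is a Jordan canonical form, so e^{tA} = P · e^{tJ} · P⁻¹, and e^{tJ} can be computed block-by-block.

A has Jordan form
J =
  [-4,  1]
  [ 0, -4]
(up to reordering of blocks).

Per-block formulas:
  For a 2×2 Jordan block J_2(-4): exp(t · J_2(-4)) = e^(-4t)·(I + t·N), where N is the 2×2 nilpotent shift.

After assembling e^{tJ} and conjugating by P, we get:

e^{tA} =
  [3*t*exp(-4*t) + exp(-4*t), 9*t*exp(-4*t)]
  [-t*exp(-4*t), -3*t*exp(-4*t) + exp(-4*t)]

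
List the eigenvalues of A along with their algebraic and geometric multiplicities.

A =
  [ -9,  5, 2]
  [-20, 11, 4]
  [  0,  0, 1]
λ = 1: alg = 3, geom = 2

Step 1 — factor the characteristic polynomial to read off the algebraic multiplicities:
  χ_A(x) = (x - 1)^3

Step 2 — compute geometric multiplicities via the rank-nullity identity g(λ) = n − rank(A − λI):
  rank(A − (1)·I) = 1, so dim ker(A − (1)·I) = n − 1 = 2

Summary:
  λ = 1: algebraic multiplicity = 3, geometric multiplicity = 2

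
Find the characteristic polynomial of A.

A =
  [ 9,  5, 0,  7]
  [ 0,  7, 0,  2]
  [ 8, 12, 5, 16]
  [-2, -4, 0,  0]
x^4 - 21*x^3 + 165*x^2 - 575*x + 750

Expanding det(x·I − A) (e.g. by cofactor expansion or by noting that A is similar to its Jordan form J, which has the same characteristic polynomial as A) gives
  χ_A(x) = x^4 - 21*x^3 + 165*x^2 - 575*x + 750
which factors as (x - 6)*(x - 5)^3. The eigenvalues (with algebraic multiplicities) are λ = 5 with multiplicity 3, λ = 6 with multiplicity 1.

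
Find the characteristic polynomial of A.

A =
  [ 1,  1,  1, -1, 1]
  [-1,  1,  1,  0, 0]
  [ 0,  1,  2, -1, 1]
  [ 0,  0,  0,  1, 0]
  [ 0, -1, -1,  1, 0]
x^5 - 5*x^4 + 10*x^3 - 10*x^2 + 5*x - 1

Expanding det(x·I − A) (e.g. by cofactor expansion or by noting that A is similar to its Jordan form J, which has the same characteristic polynomial as A) gives
  χ_A(x) = x^5 - 5*x^4 + 10*x^3 - 10*x^2 + 5*x - 1
which factors as (x - 1)^5. The eigenvalues (with algebraic multiplicities) are λ = 1 with multiplicity 5.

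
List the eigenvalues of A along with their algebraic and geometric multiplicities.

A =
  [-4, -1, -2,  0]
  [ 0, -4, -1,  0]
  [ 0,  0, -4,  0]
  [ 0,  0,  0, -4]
λ = -4: alg = 4, geom = 2

Step 1 — factor the characteristic polynomial to read off the algebraic multiplicities:
  χ_A(x) = (x + 4)^4

Step 2 — compute geometric multiplicities via the rank-nullity identity g(λ) = n − rank(A − λI):
  rank(A − (-4)·I) = 2, so dim ker(A − (-4)·I) = n − 2 = 2

Summary:
  λ = -4: algebraic multiplicity = 4, geometric multiplicity = 2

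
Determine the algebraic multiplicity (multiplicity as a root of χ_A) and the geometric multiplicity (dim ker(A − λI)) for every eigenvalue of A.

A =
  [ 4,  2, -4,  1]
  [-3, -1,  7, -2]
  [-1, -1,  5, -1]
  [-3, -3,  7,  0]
λ = 2: alg = 4, geom = 2

Step 1 — factor the characteristic polynomial to read off the algebraic multiplicities:
  χ_A(x) = (x - 2)^4

Step 2 — compute geometric multiplicities via the rank-nullity identity g(λ) = n − rank(A − λI):
  rank(A − (2)·I) = 2, so dim ker(A − (2)·I) = n − 2 = 2

Summary:
  λ = 2: algebraic multiplicity = 4, geometric multiplicity = 2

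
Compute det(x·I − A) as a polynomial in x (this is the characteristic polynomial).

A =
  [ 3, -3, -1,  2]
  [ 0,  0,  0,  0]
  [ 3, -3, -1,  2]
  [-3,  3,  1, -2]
x^4

Expanding det(x·I − A) (e.g. by cofactor expansion or by noting that A is similar to its Jordan form J, which has the same characteristic polynomial as A) gives
  χ_A(x) = x^4
which factors as x^4. The eigenvalues (with algebraic multiplicities) are λ = 0 with multiplicity 4.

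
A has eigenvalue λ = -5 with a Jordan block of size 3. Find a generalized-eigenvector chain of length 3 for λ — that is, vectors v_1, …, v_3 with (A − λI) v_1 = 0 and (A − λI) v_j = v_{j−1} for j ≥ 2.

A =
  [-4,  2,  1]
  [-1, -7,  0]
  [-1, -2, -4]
A Jordan chain for λ = -5 of length 3:
v_1 = (-2, 1, 0)ᵀ
v_2 = (1, -1, -1)ᵀ
v_3 = (1, 0, 0)ᵀ

Let N = A − (-5)·I. We want v_3 with N^3 v_3 = 0 but N^2 v_3 ≠ 0; then v_{j-1} := N · v_j for j = 3, …, 2.

Pick v_3 = (1, 0, 0)ᵀ.
Then v_2 = N · v_3 = (1, -1, -1)ᵀ.
Then v_1 = N · v_2 = (-2, 1, 0)ᵀ.

Sanity check: (A − (-5)·I) v_1 = (0, 0, 0)ᵀ = 0. ✓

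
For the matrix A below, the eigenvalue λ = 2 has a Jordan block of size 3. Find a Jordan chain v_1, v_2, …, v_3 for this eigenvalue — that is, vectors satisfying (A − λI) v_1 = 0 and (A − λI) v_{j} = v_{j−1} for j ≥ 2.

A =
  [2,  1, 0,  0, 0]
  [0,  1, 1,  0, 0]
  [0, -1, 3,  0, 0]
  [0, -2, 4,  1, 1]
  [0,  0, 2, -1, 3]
A Jordan chain for λ = 2 of length 3:
v_1 = (-1, 0, 0, 0, 0)ᵀ
v_2 = (1, -1, -1, -2, 0)ᵀ
v_3 = (0, 1, 0, 0, 0)ᵀ

Let N = A − (2)·I. We want v_3 with N^3 v_3 = 0 but N^2 v_3 ≠ 0; then v_{j-1} := N · v_j for j = 3, …, 2.

Pick v_3 = (0, 1, 0, 0, 0)ᵀ.
Then v_2 = N · v_3 = (1, -1, -1, -2, 0)ᵀ.
Then v_1 = N · v_2 = (-1, 0, 0, 0, 0)ᵀ.

Sanity check: (A − (2)·I) v_1 = (0, 0, 0, 0, 0)ᵀ = 0. ✓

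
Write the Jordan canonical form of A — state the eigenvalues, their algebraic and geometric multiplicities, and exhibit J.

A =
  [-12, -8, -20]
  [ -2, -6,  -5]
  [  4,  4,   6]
J_2(-4) ⊕ J_1(-4)

The characteristic polynomial is
  det(x·I − A) = x^3 + 12*x^2 + 48*x + 64 = (x + 4)^3

Eigenvalues and multiplicities (the geometric multiplicity of λ is n − rank(A − λI), which equals the number of Jordan blocks for λ):
  λ = -4: algebraic multiplicity = 3, geometric multiplicity = 2

Determining the block sizes for each eigenvalue:
  λ = -4: 2 blocks summing to 3 forces exactly one block of size 2 and the rest size 1 → block sizes [2, 1]

Assembling the blocks gives a Jordan form
J =
  [-4,  1,  0]
  [ 0, -4,  0]
  [ 0,  0, -4]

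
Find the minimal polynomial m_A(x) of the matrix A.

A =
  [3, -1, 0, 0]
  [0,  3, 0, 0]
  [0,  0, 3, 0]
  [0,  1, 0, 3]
x^2 - 6*x + 9

The characteristic polynomial is χ_A(x) = (x - 3)^4, so the eigenvalues are known. The minimal polynomial is
  m_A(x) = Π_λ (x − λ)^{k_λ}
where k_λ is the size of the *largest* Jordan block for λ (equivalently, the smallest k with (A − λI)^k v = 0 for every generalised eigenvector v of λ).

  λ = 3: largest Jordan block has size 2, contributing (x − 3)^2

So m_A(x) = (x - 3)^2 = x^2 - 6*x + 9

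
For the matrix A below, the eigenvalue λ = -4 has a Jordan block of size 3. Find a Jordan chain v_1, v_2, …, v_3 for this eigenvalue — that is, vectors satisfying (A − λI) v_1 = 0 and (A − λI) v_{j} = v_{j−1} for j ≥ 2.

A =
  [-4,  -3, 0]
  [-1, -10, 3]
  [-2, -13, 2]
A Jordan chain for λ = -4 of length 3:
v_1 = (3, 0, 1)ᵀ
v_2 = (0, -1, -2)ᵀ
v_3 = (1, 0, 0)ᵀ

Let N = A − (-4)·I. We want v_3 with N^3 v_3 = 0 but N^2 v_3 ≠ 0; then v_{j-1} := N · v_j for j = 3, …, 2.

Pick v_3 = (1, 0, 0)ᵀ.
Then v_2 = N · v_3 = (0, -1, -2)ᵀ.
Then v_1 = N · v_2 = (3, 0, 1)ᵀ.

Sanity check: (A − (-4)·I) v_1 = (0, 0, 0)ᵀ = 0. ✓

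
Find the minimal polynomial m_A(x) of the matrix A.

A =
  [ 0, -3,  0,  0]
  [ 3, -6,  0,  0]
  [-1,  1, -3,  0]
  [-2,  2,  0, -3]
x^2 + 6*x + 9

The characteristic polynomial is χ_A(x) = (x + 3)^4, so the eigenvalues are known. The minimal polynomial is
  m_A(x) = Π_λ (x − λ)^{k_λ}
where k_λ is the size of the *largest* Jordan block for λ (equivalently, the smallest k with (A − λI)^k v = 0 for every generalised eigenvector v of λ).

  λ = -3: largest Jordan block has size 2, contributing (x + 3)^2

So m_A(x) = (x + 3)^2 = x^2 + 6*x + 9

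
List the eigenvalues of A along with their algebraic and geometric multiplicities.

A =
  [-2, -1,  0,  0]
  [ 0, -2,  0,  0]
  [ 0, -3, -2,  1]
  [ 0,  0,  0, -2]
λ = -2: alg = 4, geom = 2

Step 1 — factor the characteristic polynomial to read off the algebraic multiplicities:
  χ_A(x) = (x + 2)^4

Step 2 — compute geometric multiplicities via the rank-nullity identity g(λ) = n − rank(A − λI):
  rank(A − (-2)·I) = 2, so dim ker(A − (-2)·I) = n − 2 = 2

Summary:
  λ = -2: algebraic multiplicity = 4, geometric multiplicity = 2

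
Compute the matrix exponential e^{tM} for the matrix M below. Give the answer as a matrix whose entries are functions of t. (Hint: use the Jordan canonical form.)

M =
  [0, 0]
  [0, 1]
e^{tM} =
  [1, 0]
  [0, exp(t)]

Strategy: write M = P · J · P⁻¹ where J is a Jordan canonical form, so e^{tM} = P · e^{tJ} · P⁻¹, and e^{tJ} can be computed block-by-block.

M has Jordan form
J =
  [0, 0]
  [0, 1]
(up to reordering of blocks).

Per-block formulas:
  For a 1×1 block at λ = 1: exp(t · [1]) = [e^(1t)].
  For a 1×1 block at λ = 0: exp(t · [0]) = [e^(0t)].

After assembling e^{tJ} and conjugating by P, we get:

e^{tM} =
  [1, 0]
  [0, exp(t)]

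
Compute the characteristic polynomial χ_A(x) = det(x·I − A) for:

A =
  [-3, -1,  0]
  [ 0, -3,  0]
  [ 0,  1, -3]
x^3 + 9*x^2 + 27*x + 27

Expanding det(x·I − A) (e.g. by cofactor expansion or by noting that A is similar to its Jordan form J, which has the same characteristic polynomial as A) gives
  χ_A(x) = x^3 + 9*x^2 + 27*x + 27
which factors as (x + 3)^3. The eigenvalues (with algebraic multiplicities) are λ = -3 with multiplicity 3.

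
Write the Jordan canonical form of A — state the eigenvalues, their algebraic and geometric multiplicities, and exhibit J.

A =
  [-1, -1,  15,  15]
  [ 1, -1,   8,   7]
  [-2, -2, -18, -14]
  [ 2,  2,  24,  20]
J_3(-2) ⊕ J_1(6)

The characteristic polynomial is
  det(x·I − A) = x^4 - 24*x^2 - 64*x - 48 = (x - 6)*(x + 2)^3

Eigenvalues and multiplicities (the geometric multiplicity of λ is n − rank(A − λI), which equals the number of Jordan blocks for λ):
  λ = -2: algebraic multiplicity = 3, geometric multiplicity = 1
  λ = 6: algebraic multiplicity = 1, geometric multiplicity = 1

Determining the block sizes for each eigenvalue:
  λ = -2: one block (gm = 1), so the single block has size am = 3 → block sizes [3]
  λ = 6: one block (gm = 1), so the single block has size am = 1 → block sizes [1]

Assembling the blocks gives a Jordan form
J =
  [-2,  1,  0, 0]
  [ 0, -2,  1, 0]
  [ 0,  0, -2, 0]
  [ 0,  0,  0, 6]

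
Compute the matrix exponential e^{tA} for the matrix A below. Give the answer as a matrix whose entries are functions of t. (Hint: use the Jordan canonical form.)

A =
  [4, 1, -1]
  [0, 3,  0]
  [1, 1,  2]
e^{tA} =
  [t*exp(3*t) + exp(3*t), t*exp(3*t), -t*exp(3*t)]
  [0, exp(3*t), 0]
  [t*exp(3*t), t*exp(3*t), -t*exp(3*t) + exp(3*t)]

Strategy: write A = P · J · P⁻¹ where J is a Jordan canonical form, so e^{tA} = P · e^{tJ} · P⁻¹, and e^{tJ} can be computed block-by-block.

A has Jordan form
J =
  [3, 1, 0]
  [0, 3, 0]
  [0, 0, 3]
(up to reordering of blocks).

Per-block formulas:
  For a 2×2 Jordan block J_2(3): exp(t · J_2(3)) = e^(3t)·(I + t·N), where N is the 2×2 nilpotent shift.
  For a 1×1 block at λ = 3: exp(t · [3]) = [e^(3t)].

After assembling e^{tJ} and conjugating by P, we get:

e^{tA} =
  [t*exp(3*t) + exp(3*t), t*exp(3*t), -t*exp(3*t)]
  [0, exp(3*t), 0]
  [t*exp(3*t), t*exp(3*t), -t*exp(3*t) + exp(3*t)]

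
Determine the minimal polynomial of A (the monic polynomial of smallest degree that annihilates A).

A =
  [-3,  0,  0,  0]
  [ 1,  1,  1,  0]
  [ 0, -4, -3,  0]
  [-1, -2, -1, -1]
x^3 + 5*x^2 + 7*x + 3

The characteristic polynomial is χ_A(x) = (x + 1)^3*(x + 3), so the eigenvalues are known. The minimal polynomial is
  m_A(x) = Π_λ (x − λ)^{k_λ}
where k_λ is the size of the *largest* Jordan block for λ (equivalently, the smallest k with (A − λI)^k v = 0 for every generalised eigenvector v of λ).

  λ = -3: largest Jordan block has size 1, contributing (x + 3)
  λ = -1: largest Jordan block has size 2, contributing (x + 1)^2

So m_A(x) = (x + 1)^2*(x + 3) = x^3 + 5*x^2 + 7*x + 3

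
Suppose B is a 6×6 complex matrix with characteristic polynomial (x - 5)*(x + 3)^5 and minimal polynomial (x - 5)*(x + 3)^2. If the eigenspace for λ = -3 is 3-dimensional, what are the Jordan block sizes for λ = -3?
Block sizes for λ = -3: [2, 2, 1]

Step 1 — from the characteristic polynomial, algebraic multiplicity of λ = -3 is 5. From dim ker(B − (-3)·I) = 3, there are exactly 3 Jordan blocks for λ = -3.
Step 2 — from the minimal polynomial, the factor (x + 3)^2 tells us the largest block for λ = -3 has size 2.
Step 3 — with total size 5, 3 blocks, and largest block 2, the block sizes (in nonincreasing order) are [2, 2, 1].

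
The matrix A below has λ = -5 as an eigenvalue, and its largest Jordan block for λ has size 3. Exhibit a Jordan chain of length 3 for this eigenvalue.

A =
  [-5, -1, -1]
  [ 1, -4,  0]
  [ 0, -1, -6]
A Jordan chain for λ = -5 of length 3:
v_1 = (-1, 1, -1)ᵀ
v_2 = (0, 1, 0)ᵀ
v_3 = (1, 0, 0)ᵀ

Let N = A − (-5)·I. We want v_3 with N^3 v_3 = 0 but N^2 v_3 ≠ 0; then v_{j-1} := N · v_j for j = 3, …, 2.

Pick v_3 = (1, 0, 0)ᵀ.
Then v_2 = N · v_3 = (0, 1, 0)ᵀ.
Then v_1 = N · v_2 = (-1, 1, -1)ᵀ.

Sanity check: (A − (-5)·I) v_1 = (0, 0, 0)ᵀ = 0. ✓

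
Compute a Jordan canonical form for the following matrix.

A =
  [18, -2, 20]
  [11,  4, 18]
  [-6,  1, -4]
J_3(6)

The characteristic polynomial is
  det(x·I − A) = x^3 - 18*x^2 + 108*x - 216 = (x - 6)^3

Eigenvalues and multiplicities (the geometric multiplicity of λ is n − rank(A − λI), which equals the number of Jordan blocks for λ):
  λ = 6: algebraic multiplicity = 3, geometric multiplicity = 1

Determining the block sizes for each eigenvalue:
  λ = 6: one block (gm = 1), so the single block has size am = 3 → block sizes [3]

Assembling the blocks gives a Jordan form
J =
  [6, 1, 0]
  [0, 6, 1]
  [0, 0, 6]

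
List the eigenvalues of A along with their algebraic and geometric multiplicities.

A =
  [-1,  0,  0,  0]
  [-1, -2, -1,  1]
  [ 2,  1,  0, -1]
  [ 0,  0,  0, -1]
λ = -1: alg = 4, geom = 2

Step 1 — factor the characteristic polynomial to read off the algebraic multiplicities:
  χ_A(x) = (x + 1)^4

Step 2 — compute geometric multiplicities via the rank-nullity identity g(λ) = n − rank(A − λI):
  rank(A − (-1)·I) = 2, so dim ker(A − (-1)·I) = n − 2 = 2

Summary:
  λ = -1: algebraic multiplicity = 4, geometric multiplicity = 2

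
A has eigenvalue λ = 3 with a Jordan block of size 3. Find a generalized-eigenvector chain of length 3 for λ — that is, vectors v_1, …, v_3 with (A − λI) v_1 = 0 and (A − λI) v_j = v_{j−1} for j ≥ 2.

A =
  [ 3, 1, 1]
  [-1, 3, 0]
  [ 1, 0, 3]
A Jordan chain for λ = 3 of length 3:
v_1 = (0, -1, 1)ᵀ
v_2 = (1, 0, 0)ᵀ
v_3 = (0, 1, 0)ᵀ

Let N = A − (3)·I. We want v_3 with N^3 v_3 = 0 but N^2 v_3 ≠ 0; then v_{j-1} := N · v_j for j = 3, …, 2.

Pick v_3 = (0, 1, 0)ᵀ.
Then v_2 = N · v_3 = (1, 0, 0)ᵀ.
Then v_1 = N · v_2 = (0, -1, 1)ᵀ.

Sanity check: (A − (3)·I) v_1 = (0, 0, 0)ᵀ = 0. ✓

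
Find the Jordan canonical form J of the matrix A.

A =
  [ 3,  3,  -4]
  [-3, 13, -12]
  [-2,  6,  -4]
J_2(4) ⊕ J_1(4)

The characteristic polynomial is
  det(x·I − A) = x^3 - 12*x^2 + 48*x - 64 = (x - 4)^3

Eigenvalues and multiplicities (the geometric multiplicity of λ is n − rank(A − λI), which equals the number of Jordan blocks for λ):
  λ = 4: algebraic multiplicity = 3, geometric multiplicity = 2

Determining the block sizes for each eigenvalue:
  λ = 4: 2 blocks summing to 3 forces exactly one block of size 2 and the rest size 1 → block sizes [2, 1]

Assembling the blocks gives a Jordan form
J =
  [4, 1, 0]
  [0, 4, 0]
  [0, 0, 4]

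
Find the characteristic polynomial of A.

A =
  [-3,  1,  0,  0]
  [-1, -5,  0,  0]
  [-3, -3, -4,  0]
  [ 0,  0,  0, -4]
x^4 + 16*x^3 + 96*x^2 + 256*x + 256

Expanding det(x·I − A) (e.g. by cofactor expansion or by noting that A is similar to its Jordan form J, which has the same characteristic polynomial as A) gives
  χ_A(x) = x^4 + 16*x^3 + 96*x^2 + 256*x + 256
which factors as (x + 4)^4. The eigenvalues (with algebraic multiplicities) are λ = -4 with multiplicity 4.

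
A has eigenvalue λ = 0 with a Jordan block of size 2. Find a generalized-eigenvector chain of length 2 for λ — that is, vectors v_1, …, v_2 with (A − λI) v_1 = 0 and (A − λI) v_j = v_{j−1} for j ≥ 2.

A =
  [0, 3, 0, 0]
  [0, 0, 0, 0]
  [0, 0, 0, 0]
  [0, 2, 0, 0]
A Jordan chain for λ = 0 of length 2:
v_1 = (3, 0, 0, 2)ᵀ
v_2 = (0, 1, 0, 0)ᵀ

Let N = A − (0)·I. We want v_2 with N^2 v_2 = 0 but N^1 v_2 ≠ 0; then v_{j-1} := N · v_j for j = 2, …, 2.

Pick v_2 = (0, 1, 0, 0)ᵀ.
Then v_1 = N · v_2 = (3, 0, 0, 2)ᵀ.

Sanity check: (A − (0)·I) v_1 = (0, 0, 0, 0)ᵀ = 0. ✓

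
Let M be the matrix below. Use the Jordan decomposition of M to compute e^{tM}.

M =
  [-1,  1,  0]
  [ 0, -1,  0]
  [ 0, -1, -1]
e^{tM} =
  [exp(-t), t*exp(-t), 0]
  [0, exp(-t), 0]
  [0, -t*exp(-t), exp(-t)]

Strategy: write M = P · J · P⁻¹ where J is a Jordan canonical form, so e^{tM} = P · e^{tJ} · P⁻¹, and e^{tJ} can be computed block-by-block.

M has Jordan form
J =
  [-1,  1,  0]
  [ 0, -1,  0]
  [ 0,  0, -1]
(up to reordering of blocks).

Per-block formulas:
  For a 1×1 block at λ = -1: exp(t · [-1]) = [e^(-1t)].
  For a 2×2 Jordan block J_2(-1): exp(t · J_2(-1)) = e^(-1t)·(I + t·N), where N is the 2×2 nilpotent shift.

After assembling e^{tJ} and conjugating by P, we get:

e^{tM} =
  [exp(-t), t*exp(-t), 0]
  [0, exp(-t), 0]
  [0, -t*exp(-t), exp(-t)]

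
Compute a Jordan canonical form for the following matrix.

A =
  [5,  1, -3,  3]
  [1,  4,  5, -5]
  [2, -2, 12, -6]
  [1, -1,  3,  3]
J_3(6) ⊕ J_1(6)

The characteristic polynomial is
  det(x·I − A) = x^4 - 24*x^3 + 216*x^2 - 864*x + 1296 = (x - 6)^4

Eigenvalues and multiplicities (the geometric multiplicity of λ is n − rank(A − λI), which equals the number of Jordan blocks for λ):
  λ = 6: algebraic multiplicity = 4, geometric multiplicity = 2

Determining the block sizes for each eigenvalue:
  λ = 6: with am = 4 and gm = 2, the partition is not yet determined (e.g. several partitions of 4 into 2 parts exist). Let N = A − (6)·I. Computing rank(N^1) = 2, rank(N^2) = 1, rank(N^3) = 0; the number of blocks of size ≥ j is rank(N^{j−1}) − rank(N^j), giving [2, 1, 1]. So we have 1 block(s) of size 3, 1 block(s) of size 1 → block sizes [3, 1]

Assembling the blocks gives a Jordan form
J =
  [6, 1, 0, 0]
  [0, 6, 1, 0]
  [0, 0, 6, 0]
  [0, 0, 0, 6]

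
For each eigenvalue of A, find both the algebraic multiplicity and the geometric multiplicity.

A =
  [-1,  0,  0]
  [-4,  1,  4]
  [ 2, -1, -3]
λ = -1: alg = 3, geom = 2

Step 1 — factor the characteristic polynomial to read off the algebraic multiplicities:
  χ_A(x) = (x + 1)^3

Step 2 — compute geometric multiplicities via the rank-nullity identity g(λ) = n − rank(A − λI):
  rank(A − (-1)·I) = 1, so dim ker(A − (-1)·I) = n − 1 = 2

Summary:
  λ = -1: algebraic multiplicity = 3, geometric multiplicity = 2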